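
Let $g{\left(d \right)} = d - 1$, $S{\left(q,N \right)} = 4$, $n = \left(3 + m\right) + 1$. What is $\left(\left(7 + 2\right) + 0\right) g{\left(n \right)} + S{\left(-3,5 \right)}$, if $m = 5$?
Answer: $76$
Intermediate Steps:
$n = 9$ ($n = \left(3 + 5\right) + 1 = 8 + 1 = 9$)
$g{\left(d \right)} = -1 + d$
$\left(\left(7 + 2\right) + 0\right) g{\left(n \right)} + S{\left(-3,5 \right)} = \left(\left(7 + 2\right) + 0\right) \left(-1 + 9\right) + 4 = \left(9 + 0\right) 8 + 4 = 9 \cdot 8 + 4 = 72 + 4 = 76$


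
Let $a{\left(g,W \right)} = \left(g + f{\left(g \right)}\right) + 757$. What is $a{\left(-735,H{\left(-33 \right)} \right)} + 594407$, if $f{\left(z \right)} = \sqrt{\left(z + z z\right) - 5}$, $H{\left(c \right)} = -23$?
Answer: $594429 + \sqrt{539485} \approx 5.9516 \cdot 10^{5}$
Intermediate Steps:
$f{\left(z \right)} = \sqrt{-5 + z + z^{2}}$ ($f{\left(z \right)} = \sqrt{\left(z + z^{2}\right) - 5} = \sqrt{-5 + z + z^{2}}$)
$a{\left(g,W \right)} = 757 + g + \sqrt{-5 + g + g^{2}}$ ($a{\left(g,W \right)} = \left(g + \sqrt{-5 + g + g^{2}}\right) + 757 = 757 + g + \sqrt{-5 + g + g^{2}}$)
$a{\left(-735,H{\left(-33 \right)} \right)} + 594407 = \left(757 - 735 + \sqrt{-5 - 735 + \left(-735\right)^{2}}\right) + 594407 = \left(757 - 735 + \sqrt{-5 - 735 + 540225}\right) + 594407 = \left(757 - 735 + \sqrt{539485}\right) + 594407 = \left(22 + \sqrt{539485}\right) + 594407 = 594429 + \sqrt{539485}$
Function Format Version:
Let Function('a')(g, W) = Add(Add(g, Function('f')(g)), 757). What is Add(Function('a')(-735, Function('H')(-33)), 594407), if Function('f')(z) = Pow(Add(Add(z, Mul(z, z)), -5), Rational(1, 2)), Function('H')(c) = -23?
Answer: Add(594429, Pow(539485, Rational(1, 2))) ≈ 5.9516e+5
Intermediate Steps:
Function('f')(z) = Pow(Add(-5, z, Pow(z, 2)), Rational(1, 2)) (Function('f')(z) = Pow(Add(Add(z, Pow(z, 2)), -5), Rational(1, 2)) = Pow(Add(-5, z, Pow(z, 2)), Rational(1, 2)))
Function('a')(g, W) = Add(757, g, Pow(Add(-5, g, Pow(g, 2)), Rational(1, 2))) (Function('a')(g, W) = Add(Add(g, Pow(Add(-5, g, Pow(g, 2)), Rational(1, 2))), 757) = Add(757, g, Pow(Add(-5, g, Pow(g, 2)), Rational(1, 2))))
Add(Function('a')(-735, Function('H')(-33)), 594407) = Add(Add(757, -735, Pow(Add(-5, -735, Pow(-735, 2)), Rational(1, 2))), 594407) = Add(Add(757, -735, Pow(Add(-5, -735, 540225), Rational(1, 2))), 594407) = Add(Add(757, -735, Pow(539485, Rational(1, 2))), 594407) = Add(Add(22, Pow(539485, Rational(1, 2))), 594407) = Add(594429, Pow(539485, Rational(1, 2)))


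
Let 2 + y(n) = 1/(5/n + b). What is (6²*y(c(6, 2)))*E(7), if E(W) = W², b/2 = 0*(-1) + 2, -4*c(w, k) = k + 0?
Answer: -3822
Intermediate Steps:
c(w, k) = -k/4 (c(w, k) = -(k + 0)/4 = -k/4)
b = 4 (b = 2*(0*(-1) + 2) = 2*(0 + 2) = 2*2 = 4)
y(n) = -2 + 1/(4 + 5/n) (y(n) = -2 + 1/(5/n + 4) = -2 + 1/(4 + 5/n))
(6²*y(c(6, 2)))*E(7) = (6²*((-10 - (-7)*2/4)/(5 + 4*(-¼*2))))*7² = (36*((-10 - 7*(-½))/(5 + 4*(-½))))*49 = (36*((-10 + 7/2)/(5 - 2)))*49 = (36*(-13/2/3))*49 = (36*((⅓)*(-13/2)))*49 = (36*(-13/6))*49 = -78*49 = -3822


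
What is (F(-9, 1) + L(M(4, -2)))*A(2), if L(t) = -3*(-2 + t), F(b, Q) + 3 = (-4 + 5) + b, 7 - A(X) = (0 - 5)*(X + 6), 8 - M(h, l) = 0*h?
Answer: -1363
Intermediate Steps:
M(h, l) = 8 (M(h, l) = 8 - 0*h = 8 - 1*0 = 8 + 0 = 8)
A(X) = 37 + 5*X (A(X) = 7 - (0 - 5)*(X + 6) = 7 - (-5)*(6 + X) = 7 - (-30 - 5*X) = 7 + (30 + 5*X) = 37 + 5*X)
F(b, Q) = -2 + b (F(b, Q) = -3 + ((-4 + 5) + b) = -3 + (1 + b) = -2 + b)
L(t) = 6 - 3*t
(F(-9, 1) + L(M(4, -2)))*A(2) = ((-2 - 9) + (6 - 3*8))*(37 + 5*2) = (-11 + (6 - 24))*(37 + 10) = (-11 - 18)*47 = -29*47 = -1363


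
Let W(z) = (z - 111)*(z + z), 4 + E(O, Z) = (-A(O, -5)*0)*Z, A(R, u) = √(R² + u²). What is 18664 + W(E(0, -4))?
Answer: 19584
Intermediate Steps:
E(O, Z) = -4 (E(O, Z) = -4 + (-√(O² + (-5)²)*0)*Z = -4 + (-√(O² + 25)*0)*Z = -4 + (-√(25 + O²)*0)*Z = -4 + 0*Z = -4 + 0 = -4)
W(z) = 2*z*(-111 + z) (W(z) = (-111 + z)*(2*z) = 2*z*(-111 + z))
18664 + W(E(0, -4)) = 18664 + 2*(-4)*(-111 - 4) = 18664 + 2*(-4)*(-115) = 18664 + 920 = 19584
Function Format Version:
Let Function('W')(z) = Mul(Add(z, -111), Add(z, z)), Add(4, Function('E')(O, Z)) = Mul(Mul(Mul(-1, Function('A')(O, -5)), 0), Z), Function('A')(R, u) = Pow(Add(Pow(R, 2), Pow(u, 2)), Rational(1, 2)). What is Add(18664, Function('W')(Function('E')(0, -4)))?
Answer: 19584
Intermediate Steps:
Function('E')(O, Z) = -4 (Function('E')(O, Z) = Add(-4, Mul(Mul(Mul(-1, Pow(Add(Pow(O, 2), Pow(-5, 2)), Rational(1, 2))), 0), Z)) = Add(-4, Mul(Mul(Mul(-1, Pow(Add(Pow(O, 2), 25), Rational(1, 2))), 0), Z)) = Add(-4, Mul(Mul(Mul(-1, Pow(Add(25, Pow(O, 2)), Rational(1, 2))), 0), Z)) = Add(-4, Mul(0, Z)) = Add(-4, 0) = -4)
Function('W')(z) = Mul(2, z, Add(-111, z)) (Function('W')(z) = Mul(Add(-111, z), Mul(2, z)) = Mul(2, z, Add(-111, z)))
Add(18664, Function('W')(Function('E')(0, -4))) = Add(18664, Mul(2, -4, Add(-111, -4))) = Add(18664, Mul(2, -4, -115)) = Add(18664, 920) = 19584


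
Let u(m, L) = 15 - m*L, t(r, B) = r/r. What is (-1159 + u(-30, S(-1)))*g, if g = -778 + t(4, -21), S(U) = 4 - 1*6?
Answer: 935508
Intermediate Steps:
t(r, B) = 1
S(U) = -2 (S(U) = 4 - 6 = -2)
u(m, L) = 15 - L*m
g = -777 (g = -778 + 1 = -777)
(-1159 + u(-30, S(-1)))*g = (-1159 + (15 - 1*(-2)*(-30)))*(-777) = (-1159 + (15 - 60))*(-777) = (-1159 - 45)*(-777) = -1204*(-777) = 935508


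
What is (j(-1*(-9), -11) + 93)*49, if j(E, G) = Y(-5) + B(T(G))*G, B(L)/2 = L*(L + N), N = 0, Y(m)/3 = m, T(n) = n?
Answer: -126616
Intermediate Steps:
Y(m) = 3*m
B(L) = 2*L² (B(L) = 2*(L*(L + 0)) = 2*(L*L) = 2*L²)
j(E, G) = -15 + 2*G³ (j(E, G) = 3*(-5) + (2*G²)*G = -15 + 2*G³)
(j(-1*(-9), -11) + 93)*49 = ((-15 + 2*(-11)³) + 93)*49 = ((-15 + 2*(-1331)) + 93)*49 = ((-15 - 2662) + 93)*49 = (-2677 + 93)*49 = -2584*49 = -126616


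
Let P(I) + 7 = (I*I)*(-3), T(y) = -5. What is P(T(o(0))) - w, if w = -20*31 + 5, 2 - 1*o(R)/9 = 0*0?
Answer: 533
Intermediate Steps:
o(R) = 18 (o(R) = 18 - 0*0 = 18 - 9*0 = 18 + 0 = 18)
P(I) = -7 - 3*I² (P(I) = -7 + (I*I)*(-3) = -7 + I²*(-3) = -7 - 3*I²)
w = -615 (w = -620 + 5 = -615)
P(T(o(0))) - w = (-7 - 3*(-5)²) - 1*(-615) = (-7 - 3*25) + 615 = (-7 - 75) + 615 = -82 + 615 = 533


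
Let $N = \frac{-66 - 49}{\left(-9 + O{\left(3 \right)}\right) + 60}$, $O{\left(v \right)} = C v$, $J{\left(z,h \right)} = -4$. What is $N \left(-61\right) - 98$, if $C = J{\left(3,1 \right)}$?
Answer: $\frac{3193}{39} \approx 81.872$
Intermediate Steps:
$C = -4$
$O{\left(v \right)} = - 4 v$
$N = - \frac{115}{39}$ ($N = \frac{-66 - 49}{\left(-9 - 12\right) + 60} = - \frac{115}{\left(-9 - 12\right) + 60} = - \frac{115}{-21 + 60} = - \frac{115}{39} \approx -2.9487$)
$N \left(-61\right) - 98 = \left(- \frac{115}{39}\right) \left(-61\right) - 98 = \frac{7015}{39} - 98 = \frac{3193}{39}$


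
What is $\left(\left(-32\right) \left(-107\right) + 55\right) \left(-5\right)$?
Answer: $-17395$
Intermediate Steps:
$\left(\left(-32\right) \left(-107\right) + 55\right) \left(-5\right) = \left(3424 + 55\right) \left(-5\right) = 3479 \left(-5\right) = -17395$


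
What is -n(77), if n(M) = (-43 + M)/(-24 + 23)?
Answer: 34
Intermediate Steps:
n(M) = 43 - M (n(M) = (-43 + M)/(-1) = (-43 + M)*(-1) = 43 - M)
-n(77) = -(43 - 1*77) = -(43 - 77) = -1*(-34) = 34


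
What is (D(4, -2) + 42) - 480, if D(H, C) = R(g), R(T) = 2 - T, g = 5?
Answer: -441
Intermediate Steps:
D(H, C) = -3 (D(H, C) = 2 - 1*5 = 2 - 5 = -3)
(D(4, -2) + 42) - 480 = (-3 + 42) - 480 = 39 - 480 = -441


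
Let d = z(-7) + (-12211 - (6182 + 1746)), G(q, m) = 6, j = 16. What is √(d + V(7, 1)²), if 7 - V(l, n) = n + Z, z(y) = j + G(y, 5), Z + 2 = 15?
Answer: 2*I*√5017 ≈ 141.66*I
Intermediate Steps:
Z = 13 (Z = -2 + 15 = 13)
z(y) = 22 (z(y) = 16 + 6 = 22)
V(l, n) = -6 - n (V(l, n) = 7 - (n + 13) = 7 - (13 + n) = 7 + (-13 - n) = -6 - n)
d = -20117 (d = 22 + (-12211 - (6182 + 1746)) = 22 + (-12211 - 1*7928) = 22 + (-12211 - 7928) = 22 - 20139 = -20117)
√(d + V(7, 1)²) = √(-20117 + (-6 - 1*1)²) = √(-20117 + (-6 - 1)²) = √(-20117 + (-7)²) = √(-20117 + 49) = √(-20068) = 2*I*√5017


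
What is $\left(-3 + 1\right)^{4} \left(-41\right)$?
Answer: $-656$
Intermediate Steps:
$\left(-3 + 1\right)^{4} \left(-41\right) = \left(-2\right)^{4} \left(-41\right) = 16 \left(-41\right) = -656$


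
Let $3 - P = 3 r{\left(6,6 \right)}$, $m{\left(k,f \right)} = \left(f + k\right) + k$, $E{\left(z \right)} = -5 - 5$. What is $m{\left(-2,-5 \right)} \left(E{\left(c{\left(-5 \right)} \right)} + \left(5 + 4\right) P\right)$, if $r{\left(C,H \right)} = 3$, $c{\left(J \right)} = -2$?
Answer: $576$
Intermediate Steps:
$E{\left(z \right)} = -10$
$m{\left(k,f \right)} = f + 2 k$
$P = -6$ ($P = 3 - 3 \cdot 3 = 3 - 9 = -6$)
$m{\left(-2,-5 \right)} \left(E{\left(c{\left(-5 \right)} \right)} + \left(5 + 4\right) P\right) = \left(-5 + 2 \left(-2\right)\right) \left(-10 + \left(5 + 4\right) \left(-6\right)\right) = \left(-5 - 4\right) \left(-10 + 9 \left(-6\right)\right) = - 9 \left(-10 - 54\right) = \left(-9\right) \left(-64\right) = 576$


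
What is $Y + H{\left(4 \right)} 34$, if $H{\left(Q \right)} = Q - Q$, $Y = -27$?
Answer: $-27$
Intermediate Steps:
$H{\left(Q \right)} = 0$
$Y + H{\left(4 \right)} 34 = -27 + 0 \cdot 34 = -27 + 0 = -27$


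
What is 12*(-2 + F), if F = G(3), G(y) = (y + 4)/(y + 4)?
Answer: -12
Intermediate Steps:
G(y) = 1 (G(y) = (4 + y)/(4 + y) = 1)
F = 1
12*(-2 + F) = 12*(-2 + 1) = 12*(-1) = -12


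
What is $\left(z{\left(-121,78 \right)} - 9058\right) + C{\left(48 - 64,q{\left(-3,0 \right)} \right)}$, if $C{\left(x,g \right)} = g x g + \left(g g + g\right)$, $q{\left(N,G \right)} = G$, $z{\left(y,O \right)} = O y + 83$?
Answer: $-18413$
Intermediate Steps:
$z{\left(y,O \right)} = 83 + O y$
$C{\left(x,g \right)} = g + g^{2} + x g^{2}$ ($C{\left(x,g \right)} = x g^{2} + \left(g^{2} + g\right) = x g^{2} + \left(g + g^{2}\right) = g + g^{2} + x g^{2}$)
$\left(z{\left(-121,78 \right)} - 9058\right) + C{\left(48 - 64,q{\left(-3,0 \right)} \right)} = \left(\left(83 + 78 \left(-121\right)\right) - 9058\right) + 0 \left(1 + 0 + 0 \left(48 - 64\right)\right) = \left(\left(83 - 9438\right) - 9058\right) + 0 \left(1 + 0 + 0 \left(48 - 64\right)\right) = \left(-9355 - 9058\right) + 0 \left(1 + 0 + 0 \left(-16\right)\right) = -18413 + 0 \left(1 + 0 + 0\right) = -18413 + 0 \cdot 1 = -18413 + 0 = -18413$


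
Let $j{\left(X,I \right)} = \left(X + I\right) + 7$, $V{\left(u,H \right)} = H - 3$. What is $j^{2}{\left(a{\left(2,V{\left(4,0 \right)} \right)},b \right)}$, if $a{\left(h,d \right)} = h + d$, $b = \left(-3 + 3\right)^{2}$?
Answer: $36$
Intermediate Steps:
$V{\left(u,H \right)} = -3 + H$
$b = 0$ ($b = 0^{2} = 0$)
$a{\left(h,d \right)} = d + h$
$j{\left(X,I \right)} = 7 + I + X$ ($j{\left(X,I \right)} = \left(I + X\right) + 7 = 7 + I + X$)
$j^{2}{\left(a{\left(2,V{\left(4,0 \right)} \right)},b \right)} = \left(7 + 0 + \left(\left(-3 + 0\right) + 2\right)\right)^{2} = \left(7 + 0 + \left(-3 + 2\right)\right)^{2} = \left(7 + 0 - 1\right)^{2} = 6^{2} = 36$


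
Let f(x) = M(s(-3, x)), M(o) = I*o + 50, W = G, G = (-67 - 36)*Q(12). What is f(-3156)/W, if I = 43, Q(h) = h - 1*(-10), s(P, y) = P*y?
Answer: -203587/1133 ≈ -179.69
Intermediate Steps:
Q(h) = 10 + h (Q(h) = h + 10 = 10 + h)
G = -2266 (G = (-67 - 36)*(10 + 12) = -103*22 = -2266)
W = -2266
M(o) = 50 + 43*o (M(o) = 43*o + 50 = 50 + 43*o)
f(x) = 50 - 129*x (f(x) = 50 + 43*(-3*x) = 50 - 129*x)
f(-3156)/W = (50 - 129*(-3156))/(-2266) = (50 + 407124)*(-1/2266) = 407174*(-1/2266) = -203587/1133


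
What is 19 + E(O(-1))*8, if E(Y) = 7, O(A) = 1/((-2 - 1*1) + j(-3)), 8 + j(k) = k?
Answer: 75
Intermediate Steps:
j(k) = -8 + k
O(A) = -1/14 (O(A) = 1/((-2 - 1*1) + (-8 - 3)) = 1/((-2 - 1) - 11) = 1/(-3 - 11) = 1/(-14) = -1/14)
19 + E(O(-1))*8 = 19 + 7*8 = 19 + 56 = 75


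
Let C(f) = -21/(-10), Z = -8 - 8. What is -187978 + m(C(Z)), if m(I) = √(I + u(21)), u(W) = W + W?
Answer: -187978 + 21*√10/10 ≈ -1.8797e+5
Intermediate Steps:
u(W) = 2*W
Z = -16
C(f) = 21/10 (C(f) = -21*(-⅒) = 21/10)
m(I) = √(42 + I) (m(I) = √(I + 2*21) = √(I + 42) = √(42 + I))
-187978 + m(C(Z)) = -187978 + √(42 + 21/10) = -187978 + √(441/10) = -187978 + 21*√10/10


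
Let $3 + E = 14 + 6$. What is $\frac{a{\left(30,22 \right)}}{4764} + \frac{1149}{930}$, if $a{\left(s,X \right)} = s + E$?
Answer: $\frac{919591}{738420} \approx 1.2453$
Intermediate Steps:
$E = 17$ ($E = -3 + \left(14 + 6\right) = -3 + 20 = 17$)
$a{\left(s,X \right)} = 17 + s$ ($a{\left(s,X \right)} = s + 17 = 17 + s$)
$\frac{a{\left(30,22 \right)}}{4764} + \frac{1149}{930} = \frac{17 + 30}{4764} + \frac{1149}{930} = 47 \cdot \frac{1}{4764} + 1149 \cdot \frac{1}{930} = \frac{47}{4764} + \frac{383}{310} = \frac{919591}{738420}$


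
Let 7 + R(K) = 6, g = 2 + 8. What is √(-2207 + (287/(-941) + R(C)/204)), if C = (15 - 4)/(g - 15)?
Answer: I*√20334940259667/95982 ≈ 46.982*I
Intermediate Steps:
g = 10
C = -11/5 (C = (15 - 4)/(10 - 15) = 11/(-5) = 11*(-⅕) = -11/5 ≈ -2.2000)
R(K) = -1 (R(K) = -7 + 6 = -1)
√(-2207 + (287/(-941) + R(C)/204)) = √(-2207 + (287/(-941) - 1/204)) = √(-2207 + (287*(-1/941) - 1*1/204)) = √(-2207 + (-287/941 - 1/204)) = √(-2207 - 59489/191964) = √(-423724037/191964) = I*√20334940259667/95982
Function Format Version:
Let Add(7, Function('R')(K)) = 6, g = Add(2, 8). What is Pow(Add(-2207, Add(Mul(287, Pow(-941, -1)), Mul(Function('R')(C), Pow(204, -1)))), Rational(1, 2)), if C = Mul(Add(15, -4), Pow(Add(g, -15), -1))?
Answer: Mul(Rational(1, 95982), I, Pow(20334940259667, Rational(1, 2))) ≈ Mul(46.982, I)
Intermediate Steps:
g = 10
C = Rational(-11, 5) (C = Mul(Add(15, -4), Pow(Add(10, -15), -1)) = Mul(11, Pow(-5, -1)) = Mul(11, Rational(-1, 5)) = Rational(-11, 5) ≈ -2.2000)
Function('R')(K) = -1 (Function('R')(K) = Add(-7, 6) = -1)
Pow(Add(-2207, Add(Mul(287, Pow(-941, -1)), Mul(Function('R')(C), Pow(204, -1)))), Rational(1, 2)) = Pow(Add(-2207, Add(Mul(287, Pow(-941, -1)), Mul(-1, Pow(204, -1)))), Rational(1, 2)) = Pow(Add(-2207, Add(Mul(287, Rational(-1, 941)), Mul(-1, Rational(1, 204)))), Rational(1, 2)) = Pow(Add(-2207, Add(Rational(-287, 941), Rational(-1, 204))), Rational(1, 2)) = Pow(Add(-2207, Rational(-59489, 191964)), Rational(1, 2)) = Pow(Rational(-423724037, 191964), Rational(1, 2)) = Mul(Rational(1, 95982), I, Pow(20334940259667, Rational(1, 2)))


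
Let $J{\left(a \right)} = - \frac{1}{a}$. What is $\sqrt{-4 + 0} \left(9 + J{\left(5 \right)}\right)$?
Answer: $\frac{88 i}{5} \approx 17.6 i$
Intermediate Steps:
$\sqrt{-4 + 0} \left(9 + J{\left(5 \right)}\right) = \sqrt{-4 + 0} \left(9 - \frac{1}{5}\right) = \sqrt{-4} \left(9 - \frac{1}{5}\right) = 2 i \left(9 - \frac{1}{5}\right) = 2 i \frac{44}{5} = \frac{88 i}{5}$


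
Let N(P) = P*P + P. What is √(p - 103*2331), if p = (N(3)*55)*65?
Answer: I*√197193 ≈ 444.06*I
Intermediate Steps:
N(P) = P + P² (N(P) = P² + P = P + P²)
p = 42900 (p = ((3*(1 + 3))*55)*65 = ((3*4)*55)*65 = (12*55)*65 = 660*65 = 42900)
√(p - 103*2331) = √(42900 - 103*2331) = √(42900 - 240093) = √(-197193) = I*√197193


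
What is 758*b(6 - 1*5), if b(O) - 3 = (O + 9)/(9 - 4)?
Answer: 3790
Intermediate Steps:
b(O) = 24/5 + O/5 (b(O) = 3 + (O + 9)/(9 - 4) = 3 + (9 + O)/5 = 3 + (9 + O)*(1/5) = 3 + (9/5 + O/5) = 24/5 + O/5)
758*b(6 - 1*5) = 758*(24/5 + (6 - 1*5)/5) = 758*(24/5 + (6 - 5)/5) = 758*(24/5 + (1/5)*1) = 758*(24/5 + 1/5) = 758*5 = 3790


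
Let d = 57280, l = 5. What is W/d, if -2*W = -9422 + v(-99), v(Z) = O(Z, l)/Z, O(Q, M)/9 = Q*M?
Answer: 9377/114560 ≈ 0.081852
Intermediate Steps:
O(Q, M) = 9*M*Q (O(Q, M) = 9*(Q*M) = 9*(M*Q) = 9*M*Q)
v(Z) = 45 (v(Z) = (9*5*Z)/Z = (45*Z)/Z = 45)
W = 9377/2 (W = -(-9422 + 45)/2 = -½*(-9377) = 9377/2 ≈ 4688.5)
W/d = (9377/2)/57280 = (9377/2)*(1/57280) = 9377/114560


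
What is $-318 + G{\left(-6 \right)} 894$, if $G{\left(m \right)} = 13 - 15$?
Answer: $-2106$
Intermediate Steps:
$G{\left(m \right)} = -2$ ($G{\left(m \right)} = 13 - 15 = -2$)
$-318 + G{\left(-6 \right)} 894 = -318 - 1788 = -2106$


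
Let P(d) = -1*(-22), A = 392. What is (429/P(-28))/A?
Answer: 39/784 ≈ 0.049745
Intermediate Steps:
P(d) = 22
(429/P(-28))/A = (429/22)/392 = (429*(1/22))*(1/392) = (39/2)*(1/392) = 39/784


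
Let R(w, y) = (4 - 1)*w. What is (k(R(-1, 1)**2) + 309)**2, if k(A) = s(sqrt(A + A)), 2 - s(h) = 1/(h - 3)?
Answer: 96514 - 1864*sqrt(2)/9 ≈ 96221.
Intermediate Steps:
R(w, y) = 3*w
s(h) = 2 - 1/(-3 + h) (s(h) = 2 - 1/(h - 3) = 2 - 1/(-3 + h))
k(A) = (-7 + 2*sqrt(2)*sqrt(A))/(-3 + sqrt(2)*sqrt(A)) (k(A) = (-7 + 2*sqrt(A + A))/(-3 + sqrt(A + A)) = (-7 + 2*sqrt(2*A))/(-3 + sqrt(2*A)) = (-7 + 2*(sqrt(2)*sqrt(A)))/(-3 + sqrt(2)*sqrt(A)) = (-7 + 2*sqrt(2)*sqrt(A))/(-3 + sqrt(2)*sqrt(A)))
(k(R(-1, 1)**2) + 309)**2 = ((-7 + 2*sqrt(2)*sqrt((3*(-1))**2))/(-3 + sqrt(2)*sqrt((3*(-1))**2)) + 309)**2 = ((-7 + 2*sqrt(2)*sqrt((-3)**2))/(-3 + sqrt(2)*sqrt((-3)**2)) + 309)**2 = ((-7 + 2*sqrt(2)*sqrt(9))/(-3 + sqrt(2)*sqrt(9)) + 309)**2 = ((-7 + 2*sqrt(2)*3)/(-3 + sqrt(2)*3) + 309)**2 = ((-7 + 6*sqrt(2))/(-3 + 3*sqrt(2)) + 309)**2 = (309 + (-7 + 6*sqrt(2))/(-3 + 3*sqrt(2)))**2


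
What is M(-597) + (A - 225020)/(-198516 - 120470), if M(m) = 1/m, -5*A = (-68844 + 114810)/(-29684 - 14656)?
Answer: 4951958826683/7036560021900 ≈ 0.70375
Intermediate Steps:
A = 7661/36950 (A = -(-68844 + 114810)/(5*(-29684 - 14656)) = -45966/(5*(-44340)) = -45966*(-1)/(5*44340) = -⅕*(-7661/7390) = 7661/36950 ≈ 0.20733)
M(-597) + (A - 225020)/(-198516 - 120470) = 1/(-597) + (7661/36950 - 225020)/(-198516 - 120470) = -1/597 - 8314481339/36950/(-318986) = -1/597 - 8314481339/36950*(-1/318986) = -1/597 + 8314481339/11786532700 = 4951958826683/7036560021900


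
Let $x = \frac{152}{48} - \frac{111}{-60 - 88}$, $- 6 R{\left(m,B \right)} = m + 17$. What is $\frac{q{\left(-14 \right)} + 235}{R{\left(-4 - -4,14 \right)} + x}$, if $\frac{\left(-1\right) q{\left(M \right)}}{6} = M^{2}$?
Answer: $- \frac{11292}{13} \approx -868.62$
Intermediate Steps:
$R{\left(m,B \right)} = - \frac{17}{6} - \frac{m}{6}$ ($R{\left(m,B \right)} = - \frac{m + 17}{6} = - \frac{17 + m}{6} = - \frac{17}{6} - \frac{m}{6}$)
$q{\left(M \right)} = - 6 M^{2}$
$x = \frac{47}{12}$ ($x = 152 \cdot \frac{1}{48} - \frac{111}{-60 - 88} = \frac{19}{6} - \frac{111}{-148} = \frac{19}{6} - - \frac{3}{4} = \frac{19}{6} + \frac{3}{4} = \frac{47}{12} \approx 3.9167$)
$\frac{q{\left(-14 \right)} + 235}{R{\left(-4 - -4,14 \right)} + x} = \frac{- 6 \left(-14\right)^{2} + 235}{\left(- \frac{17}{6} - \frac{-4 - -4}{6}\right) + \frac{47}{12}} = \frac{\left(-6\right) 196 + 235}{\left(- \frac{17}{6} - \frac{-4 + 4}{6}\right) + \frac{47}{12}} = \frac{-1176 + 235}{\left(- \frac{17}{6} - 0\right) + \frac{47}{12}} = - \frac{941}{\left(- \frac{17}{6} + 0\right) + \frac{47}{12}} = - \frac{941}{- \frac{17}{6} + \frac{47}{12}} = - \frac{941}{\frac{13}{12}} = \left(-941\right) \frac{12}{13} = - \frac{11292}{13}$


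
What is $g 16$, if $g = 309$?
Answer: $4944$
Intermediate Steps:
$g 16 = 309 \cdot 16 = 4944$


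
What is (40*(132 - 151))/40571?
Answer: -760/40571 ≈ -0.018733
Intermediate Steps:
(40*(132 - 151))/40571 = (40*(-19))*(1/40571) = -760*1/40571 = -760/40571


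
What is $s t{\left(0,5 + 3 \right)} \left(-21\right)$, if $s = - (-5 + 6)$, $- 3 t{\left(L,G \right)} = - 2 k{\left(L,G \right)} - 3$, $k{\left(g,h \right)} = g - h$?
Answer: $-91$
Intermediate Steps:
$t{\left(L,G \right)} = 1 - \frac{2 G}{3} + \frac{2 L}{3}$ ($t{\left(L,G \right)} = - \frac{- 2 \left(L - G\right) - 3}{3} = - \frac{\left(- 2 L + 2 G\right) - 3}{3} = - \frac{-3 - 2 L + 2 G}{3} = 1 - \frac{2 G}{3} + \frac{2 L}{3}$)
$s = -1$ ($s = \left(-1\right) 1 = -1$)
$s t{\left(0,5 + 3 \right)} \left(-21\right) = - (1 - \frac{2 \left(5 + 3\right)}{3} + \frac{2}{3} \cdot 0) \left(-21\right) = - (1 - \frac{16}{3} + 0) \left(-21\right) = \left(-1\right) \left(- \frac{13}{3}\right) \left(-21\right) = \frac{13}{3} \left(-21\right) = -91$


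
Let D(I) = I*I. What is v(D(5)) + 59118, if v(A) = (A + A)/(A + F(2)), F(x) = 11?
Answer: 1064149/18 ≈ 59119.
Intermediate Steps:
D(I) = I²
v(A) = 2*A/(11 + A) (v(A) = (A + A)/(A + 11) = (2*A)/(11 + A) = 2*A/(11 + A))
v(D(5)) + 59118 = 2*5²/(11 + 5²) + 59118 = 2*25/(11 + 25) + 59118 = 2*25/36 + 59118 = 2*25*(1/36) + 59118 = 25/18 + 59118 = 1064149/18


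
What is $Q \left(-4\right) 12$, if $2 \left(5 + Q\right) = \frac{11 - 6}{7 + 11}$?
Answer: $\frac{700}{3} \approx 233.33$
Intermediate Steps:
$Q = - \frac{175}{36}$ ($Q = -5 + \frac{\left(11 - 6\right) \frac{1}{7 + 11}}{2} = -5 + \frac{5 \cdot \frac{1}{18}}{2} = -5 + \frac{1}{2} \cdot \frac{5}{18} = -5 + \frac{5}{36} = - \frac{175}{36} \approx -4.8611$)
$Q \left(-4\right) 12 = \left(- \frac{175}{36}\right) \left(-4\right) 12 = \frac{175}{9} \cdot 12 = \frac{700}{3}$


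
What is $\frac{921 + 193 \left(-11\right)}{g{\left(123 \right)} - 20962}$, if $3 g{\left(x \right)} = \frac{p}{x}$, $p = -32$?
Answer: $\frac{221769}{3867505} \approx 0.057342$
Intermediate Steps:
$g{\left(x \right)} = - \frac{32}{3 x}$ ($g{\left(x \right)} = \frac{\left(-32\right) \frac{1}{x}}{3} = - \frac{32}{3 x}$)
$\frac{921 + 193 \left(-11\right)}{g{\left(123 \right)} - 20962} = \frac{921 + 193 \left(-11\right)}{- \frac{32}{3 \cdot 123} - 20962} = \frac{921 - 2123}{\left(- \frac{32}{3}\right) \frac{1}{123} - 20962} = - \frac{1202}{- \frac{32}{369} - 20962} = - \frac{1202}{- \frac{7735010}{369}} = \left(-1202\right) \left(- \frac{369}{7735010}\right) = \frac{221769}{3867505}$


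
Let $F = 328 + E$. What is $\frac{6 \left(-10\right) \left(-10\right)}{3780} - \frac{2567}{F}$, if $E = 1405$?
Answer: $- \frac{144391}{109179} \approx -1.3225$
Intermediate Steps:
$F = 1733$ ($F = 328 + 1405 = 1733$)
$\frac{6 \left(-10\right) \left(-10\right)}{3780} - \frac{2567}{F} = \frac{6 \left(-10\right) \left(-10\right)}{3780} - \frac{2567}{1733} = \left(-60\right) \left(-10\right) \frac{1}{3780} - \frac{2567}{1733} = 600 \cdot \frac{1}{3780} - \frac{2567}{1733} = \frac{10}{63} - \frac{2567}{1733} = - \frac{144391}{109179}$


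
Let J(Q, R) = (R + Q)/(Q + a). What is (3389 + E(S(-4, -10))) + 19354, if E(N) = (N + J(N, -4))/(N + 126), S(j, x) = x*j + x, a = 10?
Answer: 70958773/3120 ≈ 22743.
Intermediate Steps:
J(Q, R) = (Q + R)/(10 + Q) (J(Q, R) = (R + Q)/(Q + 10) = (Q + R)/(10 + Q))
S(j, x) = x + j*x (S(j, x) = j*x + x = x + j*x)
E(N) = (N + (-4 + N)/(10 + N))/(126 + N) (E(N) = (N + (N - 4)/(10 + N))/(N + 126) = (N + (-4 + N)/(10 + N))/(126 + N))
(3389 + E(S(-4, -10))) + 19354 = (3389 + (-4 - 10*(1 - 4) + (-10*(1 - 4))*(10 - 10*(1 - 4)))/((10 - 10*(1 - 4))*(126 - 10*(1 - 4)))) + 19354 = (3389 + (-4 - 10*(-3) + (-10*(-3))*(10 - 10*(-3)))/((10 - 10*(-3))*(126 - 10*(-3)))) + 19354 = (3389 + (-4 + 30 + 30*(10 + 30))/((10 + 30)*(126 + 30))) + 19354 = (3389 + (-4 + 30 + 30*40)/(40*156)) + 19354 = (3389 + (1/40)*(1/156)*(-4 + 30 + 1200)) + 19354 = (3389 + (1/40)*(1/156)*1226) + 19354 = (3389 + 613/3120) + 19354 = 10574293/3120 + 19354 = 70958773/3120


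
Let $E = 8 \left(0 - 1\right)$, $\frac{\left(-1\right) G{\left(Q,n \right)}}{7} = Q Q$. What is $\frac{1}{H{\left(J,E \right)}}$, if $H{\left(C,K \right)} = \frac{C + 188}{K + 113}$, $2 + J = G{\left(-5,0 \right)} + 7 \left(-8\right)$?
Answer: $- \frac{7}{3} \approx -2.3333$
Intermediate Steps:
$G{\left(Q,n \right)} = - 7 Q^{2}$ ($G{\left(Q,n \right)} = - 7 Q Q = - 7 Q^{2}$)
$J = -233$ ($J = -2 + \left(- 7 \left(-5\right)^{2} + 7 \left(-8\right)\right) = -2 - 231 = -233$)
$E = -8$ ($E = 8 \left(-1\right) = -8$)
$H{\left(C,K \right)} = \frac{188 + C}{113 + K}$
$\frac{1}{H{\left(J,E \right)}} = \frac{1}{\frac{1}{113 - 8} \left(188 - 233\right)} = \frac{1}{\frac{1}{105} \left(-45\right)} = \frac{1}{- \frac{3}{7}} = - \frac{7}{3}$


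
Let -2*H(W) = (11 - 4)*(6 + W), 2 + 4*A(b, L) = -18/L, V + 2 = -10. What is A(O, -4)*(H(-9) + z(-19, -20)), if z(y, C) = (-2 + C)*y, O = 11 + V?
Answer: 4285/16 ≈ 267.81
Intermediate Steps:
V = -12 (V = -2 - 10 = -12)
O = -1 (O = 11 - 12 = -1)
A(b, L) = -½ - 9/(2*L) (A(b, L) = -½ + (-18/L)/4 = -½ - 9/(2*L))
H(W) = -21 - 7*W/2 (H(W) = -(11 - 4)*(6 + W)/2 = -7*(6 + W)/2 = -(42 + 7*W)/2 = -21 - 7*W/2)
z(y, C) = y*(-2 + C)
A(O, -4)*(H(-9) + z(-19, -20)) = ((½)*(-9 - 1*(-4))/(-4))*((-21 - 7/2*(-9)) - 19*(-2 - 20)) = ((½)*(-¼)*(-9 + 4))*((-21 + 63/2) - 19*(-22)) = ((½)*(-¼)*(-5))*(21/2 + 418) = (5/8)*(857/2) = 4285/16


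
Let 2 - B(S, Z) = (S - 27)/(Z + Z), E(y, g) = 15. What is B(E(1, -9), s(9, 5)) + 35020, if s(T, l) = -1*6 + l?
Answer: 35016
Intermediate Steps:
s(T, l) = -6 + l
B(S, Z) = 2 - (-27 + S)/(2*Z) (B(S, Z) = 2 - (S - 27)/(Z + Z) = 2 - (-27 + S)/(2*Z))
B(E(1, -9), s(9, 5)) + 35020 = (27 - 1*15 + 4*(-6 + 5))/(2*(-6 + 5)) + 35020 = (½)*(27 - 15 + 4*(-1))/(-1) + 35020 = (½)*(-1)*(27 - 15 - 4) + 35020 = (½)*(-1)*8 + 35020 = -4 + 35020 = 35016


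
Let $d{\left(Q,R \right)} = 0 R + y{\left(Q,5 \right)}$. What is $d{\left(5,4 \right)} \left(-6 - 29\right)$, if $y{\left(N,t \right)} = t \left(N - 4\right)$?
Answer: $-175$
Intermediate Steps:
$y{\left(N,t \right)} = t \left(-4 + N\right)$
$d{\left(Q,R \right)} = -20 + 5 Q$ ($d{\left(Q,R \right)} = 0 R + 5 \left(-4 + Q\right) = 0 + \left(-20 + 5 Q\right) = -20 + 5 Q$)
$d{\left(5,4 \right)} \left(-6 - 29\right) = \left(-20 + 5 \cdot 5\right) \left(-6 - 29\right) = \left(-20 + 25\right) \left(-35\right) = 5 \left(-35\right) = -175$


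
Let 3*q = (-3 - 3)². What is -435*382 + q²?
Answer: -166026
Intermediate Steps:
q = 12 (q = (-3 - 3)²/3 = (⅓)*(-6)² = (⅓)*36 = 12)
-435*382 + q² = -435*382 + 12² = -166170 + 144 = -166026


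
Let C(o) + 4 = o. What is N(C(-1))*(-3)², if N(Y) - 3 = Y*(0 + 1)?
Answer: -18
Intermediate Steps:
C(o) = -4 + o
N(Y) = 3 + Y (N(Y) = 3 + Y*(0 + 1) = 3 + Y*1 = 3 + Y)
N(C(-1))*(-3)² = (3 + (-4 - 1))*(-3)² = (3 - 5)*9 = -2*9 = -18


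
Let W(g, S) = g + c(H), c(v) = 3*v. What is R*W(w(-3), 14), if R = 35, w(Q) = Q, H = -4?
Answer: -525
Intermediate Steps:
W(g, S) = -12 + g (W(g, S) = g + 3*(-4) = g - 12 = -12 + g)
R*W(w(-3), 14) = 35*(-12 - 3) = 35*(-15) = -525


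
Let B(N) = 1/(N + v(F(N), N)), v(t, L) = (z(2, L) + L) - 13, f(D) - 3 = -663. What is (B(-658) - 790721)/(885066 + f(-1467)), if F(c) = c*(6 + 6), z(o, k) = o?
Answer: -174881128/195601127 ≈ -0.89407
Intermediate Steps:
F(c) = 12*c (F(c) = c*12 = 12*c)
f(D) = -660 (f(D) = 3 - 663 = -660)
v(t, L) = -11 + L (v(t, L) = (2 + L) - 13 = -11 + L)
B(N) = 1/(-11 + 2*N) (B(N) = 1/(N + (-11 + N)) = 1/(-11 + 2*N))
(B(-658) - 790721)/(885066 + f(-1467)) = (1/(-11 + 2*(-658)) - 790721)/(885066 - 660) = (1/(-11 - 1316) - 790721)/884406 = (1/(-1327) - 790721)*(1/884406) = (-1/1327 - 790721)*(1/884406) = -1049286768/1327*1/884406 = -174881128/195601127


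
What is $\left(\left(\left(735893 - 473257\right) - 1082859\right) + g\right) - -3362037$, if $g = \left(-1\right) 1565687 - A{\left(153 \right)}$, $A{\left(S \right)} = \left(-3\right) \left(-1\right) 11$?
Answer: $976094$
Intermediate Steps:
$A{\left(S \right)} = 33$ ($A{\left(S \right)} = 3 \cdot 11 = 33$)
$g = -1565720$ ($g = \left(-1\right) 1565687 - 33 = -1565687 - 33 = -1565720$)
$\left(\left(\left(735893 - 473257\right) - 1082859\right) + g\right) - -3362037 = \left(\left(\left(735893 - 473257\right) - 1082859\right) - 1565720\right) - -3362037 = \left(\left(262636 - 1082859\right) - 1565720\right) + 3362037 = \left(-820223 - 1565720\right) + 3362037 = -2385943 + 3362037 = 976094$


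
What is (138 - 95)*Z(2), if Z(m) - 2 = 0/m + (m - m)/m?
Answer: 86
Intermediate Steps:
Z(m) = 2 (Z(m) = 2 + (0/m + (m - m)/m) = 2 + (0 + 0/m) = 2 + (0 + 0) = 2 + 0 = 2)
(138 - 95)*Z(2) = (138 - 95)*2 = 43*2 = 86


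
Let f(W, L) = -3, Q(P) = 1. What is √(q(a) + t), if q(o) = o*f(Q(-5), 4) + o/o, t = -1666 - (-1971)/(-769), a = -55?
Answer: I*√888557199/769 ≈ 38.763*I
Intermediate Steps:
t = -1283125/769 (t = -1666 - (-1971)*(-1)/769 = -1666 - 1*1971/769 = -1666 - 1971/769 = -1283125/769 ≈ -1668.6)
q(o) = 1 - 3*o (q(o) = o*(-3) + o/o = -3*o + 1 = 1 - 3*o)
√(q(a) + t) = √((1 - 3*(-55)) - 1283125/769) = √((1 + 165) - 1283125/769) = √(166 - 1283125/769) = √(-1155471/769) = I*√888557199/769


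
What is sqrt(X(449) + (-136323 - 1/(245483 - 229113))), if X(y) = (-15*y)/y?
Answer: I*sqrt(36535434608570)/16370 ≈ 369.24*I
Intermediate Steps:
X(y) = -15
sqrt(X(449) + (-136323 - 1/(245483 - 229113))) = sqrt(-15 + (-136323 - 1/(245483 - 229113))) = sqrt(-15 + (-136323 - 1/16370)) = sqrt(-15 - 2231607511/16370) = sqrt(-2231853061/16370) = I*sqrt(36535434608570)/16370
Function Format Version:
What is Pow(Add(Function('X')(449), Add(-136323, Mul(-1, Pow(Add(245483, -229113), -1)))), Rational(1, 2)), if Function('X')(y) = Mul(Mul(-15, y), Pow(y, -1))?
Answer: Mul(Rational(1, 16370), I, Pow(36535434608570, Rational(1, 2))) ≈ Mul(369.24, I)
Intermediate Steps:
Function('X')(y) = -15
Pow(Add(Function('X')(449), Add(-136323, Mul(-1, Pow(Add(245483, -229113), -1)))), Rational(1, 2)) = Pow(Add(-15, Add(-136323, Mul(-1, Pow(Add(245483, -229113), -1)))), Rational(1, 2)) = Pow(Add(-15, Add(-136323, Mul(-1, Pow(16370, -1)))), Rational(1, 2)) = Pow(Add(-15, Add(-136323, Mul(-1, Rational(1, 16370)))), Rational(1, 2)) = Pow(Add(-15, Add(-136323, Rational(-1, 16370))), Rational(1, 2)) = Pow(Add(-15, Rational(-2231607511, 16370)), Rational(1, 2)) = Pow(Rational(-2231853061, 16370), Rational(1, 2)) = Mul(Rational(1, 16370), I, Pow(36535434608570, Rational(1, 2)))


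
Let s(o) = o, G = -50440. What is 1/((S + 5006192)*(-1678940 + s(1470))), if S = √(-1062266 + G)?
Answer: I/(1677470*(-5006192*I + 3*√123634)) ≈ -1.1908e-13 + 2.5091e-17*I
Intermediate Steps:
S = 3*I*√123634 (S = √(-1062266 - 50440) = √(-1112706) = 3*I*√123634 ≈ 1054.8*I)
1/((S + 5006192)*(-1678940 + s(1470))) = 1/((3*I*√123634 + 5006192)*(-1678940 + 1470)) = 1/((5006192 + 3*I*√123634)*(-1677470)) = 1/(-8397736894240 - 5032410*I*√123634)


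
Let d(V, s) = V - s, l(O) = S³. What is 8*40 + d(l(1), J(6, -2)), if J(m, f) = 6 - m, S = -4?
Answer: 256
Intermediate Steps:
l(O) = -64 (l(O) = (-4)³ = -64)
8*40 + d(l(1), J(6, -2)) = 8*40 + (-64 - (6 - 1*6)) = 320 + (-64 - (6 - 6)) = 320 + (-64 - 1*0) = 320 + (-64 + 0) = 320 - 64 = 256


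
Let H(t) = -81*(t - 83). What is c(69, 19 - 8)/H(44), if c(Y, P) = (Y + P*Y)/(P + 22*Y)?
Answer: 92/536679 ≈ 0.00017142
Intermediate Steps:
c(Y, P) = (Y + P*Y)/(P + 22*Y)
H(t) = 6723 - 81*t (H(t) = -81*(-83 + t) = 6723 - 81*t)
c(69, 19 - 8)/H(44) = (69*(1 + (19 - 8))/((19 - 8) + 22*69))/(6723 - 81*44) = (69*(1 + 11)/(11 + 1518))/(6723 - 3564) = (69*12/1529)/3159 = (69*(1/1529)*12)*(1/3159) = (828/1529)*(1/3159) = 92/536679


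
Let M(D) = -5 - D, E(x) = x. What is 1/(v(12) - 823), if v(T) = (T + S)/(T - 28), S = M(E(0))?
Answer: -16/13175 ≈ -0.0012144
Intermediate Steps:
S = -5 (S = -5 - 1*0 = -5 + 0 = -5)
v(T) = (-5 + T)/(-28 + T) (v(T) = (T - 5)/(T - 28) = (-5 + T)/(-28 + T))
1/(v(12) - 823) = 1/((-5 + 12)/(-28 + 12) - 823) = 1/(7/(-16) - 823) = 1/(-1/16*7 - 823) = 1/(-7/16 - 823) = 1/(-13175/16) = -16/13175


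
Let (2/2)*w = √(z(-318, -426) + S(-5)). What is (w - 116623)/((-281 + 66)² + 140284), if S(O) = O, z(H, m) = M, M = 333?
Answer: -116623/186509 + 2*√82/186509 ≈ -0.62520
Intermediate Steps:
z(H, m) = 333
w = 2*√82 (w = √(333 - 5) = √328 = 2*√82 ≈ 18.111)
(w - 116623)/((-281 + 66)² + 140284) = (2*√82 - 116623)/((-281 + 66)² + 140284) = (-116623 + 2*√82)/((-215)² + 140284) = (-116623 + 2*√82)/(46225 + 140284) = (-116623 + 2*√82)/186509 = (-116623 + 2*√82)*(1/186509) = -116623/186509 + 2*√82/186509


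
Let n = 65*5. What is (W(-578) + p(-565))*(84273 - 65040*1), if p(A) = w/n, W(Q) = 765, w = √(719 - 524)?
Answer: 14713245 + 19233*√195/325 ≈ 1.4714e+7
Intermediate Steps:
w = √195 ≈ 13.964
n = 325
p(A) = √195/325
(W(-578) + p(-565))*(84273 - 65040*1) = (765 + √195/325)*(84273 - 65040*1) = (765 + √195/325)*(84273 - 65040) = (765 + √195/325)*19233 = 14713245 + 19233*√195/325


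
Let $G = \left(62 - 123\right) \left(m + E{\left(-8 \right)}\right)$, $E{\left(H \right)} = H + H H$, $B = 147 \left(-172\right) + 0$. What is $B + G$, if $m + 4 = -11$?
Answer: $-27785$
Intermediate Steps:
$m = -15$ ($m = -4 - 11 = -15$)
$B = -25284$ ($B = -25284 + 0 = -25284$)
$E{\left(H \right)} = H + H^{2}$
$G = -2501$ ($G = \left(62 - 123\right) \left(-15 - 8 \left(1 - 8\right)\right) = \left(62 - 123\right) \left(-15 - -56\right) = - 61 \left(-15 + 56\right) = \left(-61\right) 41 = -2501$)
$B + G = -25284 - 2501 = -27785$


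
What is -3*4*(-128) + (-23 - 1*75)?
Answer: 1438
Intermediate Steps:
-3*4*(-128) + (-23 - 1*75) = -12*(-128) + (-23 - 75) = 1536 - 98 = 1438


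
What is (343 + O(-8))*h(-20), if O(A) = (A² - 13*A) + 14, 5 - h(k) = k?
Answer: 13125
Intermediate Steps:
h(k) = 5 - k
O(A) = 14 + A² - 13*A
(343 + O(-8))*h(-20) = (343 + (14 + (-8)² - 13*(-8)))*(5 - 1*(-20)) = (343 + (14 + 64 + 104))*(5 + 20) = (343 + 182)*25 = 525*25 = 13125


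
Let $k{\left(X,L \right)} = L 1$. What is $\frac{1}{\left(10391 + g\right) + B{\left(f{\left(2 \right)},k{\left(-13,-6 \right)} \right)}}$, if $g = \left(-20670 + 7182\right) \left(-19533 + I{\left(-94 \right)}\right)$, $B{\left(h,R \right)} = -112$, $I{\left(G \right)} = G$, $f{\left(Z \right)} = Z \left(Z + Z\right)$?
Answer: $\frac{1}{264739255} \approx 3.7773 \cdot 10^{-9}$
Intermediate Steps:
$f{\left(Z \right)} = 2 Z^{2}$ ($f{\left(Z \right)} = Z 2 Z = 2 Z^{2}$)
$k{\left(X,L \right)} = L$
$g = 264728976$ ($g = \left(-20670 + 7182\right) \left(-19533 - 94\right) = \left(-13488\right) \left(-19627\right) = 264728976$)
$\frac{1}{\left(10391 + g\right) + B{\left(f{\left(2 \right)},k{\left(-13,-6 \right)} \right)}} = \frac{1}{\left(10391 + 264728976\right) - 112} = \frac{1}{264739367 - 112} = \frac{1}{264739255}$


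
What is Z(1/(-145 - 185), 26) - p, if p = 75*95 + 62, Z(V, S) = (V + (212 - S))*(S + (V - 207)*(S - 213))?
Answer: 71255359093/9900 ≈ 7.1975e+6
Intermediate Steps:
Z(V, S) = (S + (-213 + S)*(-207 + V))*(212 + V - S) (Z(V, S) = (212 + V - S)*(S + (-207 + V)*(-213 + S)) = (212 + V - S)*(S + (-213 + S)*(-207 + V)) = (S + (-213 + S)*(-207 + V))*(212 + V - S))
p = 7187 (p = 7125 + 62 = 7187)
Z(1/(-145 - 185), 26) - p = (9347292 - 87763*26 - 1065/(-145 - 185) - 213/(-145 - 185)² + 206*26² + 26*(1/(-145 - 185))² - 1*26²/(-145 - 185) + 219*26/(-145 - 185)) - 1*7187 = (9347292 - 2281838 - 1065/(-330) - 213*(1/(-330))² + 206*676 + 26*(1/(-330))² - 1*676/(-330) + 219*26/(-330)) - 7187 = (9347292 - 2281838 - 1065*(-1/330) - 213*(-1/330)² + 139256 + 26*(-1/330)² - 1*(-1/330)*676 + 219*26*(-1/330)) - 7187 = (9347292 - 2281838 + 71/22 - 213*1/108900 + 139256 + 26*(1/108900) + 338/165 - 949/55) - 7187 = (9347292 - 2281838 + 71/22 - 71/36300 + 139256 + 13/54450 + 338/165 - 949/55) - 7187 = 71326510393/9900 - 7187 = 71255359093/9900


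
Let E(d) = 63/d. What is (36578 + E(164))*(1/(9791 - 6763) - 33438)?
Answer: -607385646448865/496592 ≈ -1.2231e+9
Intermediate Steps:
(36578 + E(164))*(1/(9791 - 6763) - 33438) = (36578 + 63/164)*(1/(9791 - 6763) - 33438) = (36578 + 63*(1/164))*(1/3028 - 33438) = (36578 + 63/164)*(1/3028 - 33438) = (5998855/164)*(-101250263/3028) = -607385646448865/496592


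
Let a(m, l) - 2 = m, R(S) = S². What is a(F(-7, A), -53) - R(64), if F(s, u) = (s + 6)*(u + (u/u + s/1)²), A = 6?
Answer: -4136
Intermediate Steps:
F(s, u) = (6 + s)*(u + (1 + s)²) (F(s, u) = (6 + s)*(u + (1 + s*1)²) = (6 + s)*(u + (1 + s)²))
a(m, l) = 2 + m
a(F(-7, A), -53) - R(64) = (2 + (6*(1 - 7)² - 7*(1 - 7)² + 6*(6 - 7))) - 1*64² = (2 + (6*(-6)² - 7*(-6)² + 6*(-1))) - 1*4096 = (2 + (6*36 - 7*36 - 6)) - 4096 = (2 + (216 - 252 - 6)) - 4096 = (2 - 42) - 4096 = -40 - 4096 = -4136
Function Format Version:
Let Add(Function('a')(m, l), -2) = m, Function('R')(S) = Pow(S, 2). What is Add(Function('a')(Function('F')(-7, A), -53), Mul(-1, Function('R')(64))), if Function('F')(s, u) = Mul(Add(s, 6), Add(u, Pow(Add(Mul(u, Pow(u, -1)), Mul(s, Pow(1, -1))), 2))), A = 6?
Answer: -4136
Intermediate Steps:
Function('F')(s, u) = Mul(Add(6, s), Add(u, Pow(Add(1, s), 2))) (Function('F')(s, u) = Mul(Add(6, s), Add(u, Pow(Add(1, Mul(s, 1)), 2))) = Mul(Add(6, s), Add(u, Pow(Add(1, s), 2))))
Function('a')(m, l) = Add(2, m)
Add(Function('a')(Function('F')(-7, A), -53), Mul(-1, Function('R')(64))) = Add(Add(2, Add(Mul(6, Pow(Add(1, -7), 2)), Mul(-7, Pow(Add(1, -7), 2)), Mul(6, Add(6, -7)))), Mul(-1, Pow(64, 2))) = Add(Add(2, Add(Mul(6, Pow(-6, 2)), Mul(-7, Pow(-6, 2)), Mul(6, -1))), Mul(-1, 4096)) = Add(Add(2, Add(Mul(6, 36), Mul(-7, 36), -6)), -4096) = Add(Add(2, Add(216, -252, -6)), -4096) = Add(Add(2, -42), -4096) = Add(-40, -4096) = -4136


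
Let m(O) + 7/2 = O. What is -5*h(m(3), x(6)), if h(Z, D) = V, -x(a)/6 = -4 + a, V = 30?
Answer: -150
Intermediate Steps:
m(O) = -7/2 + O
x(a) = 24 - 6*a (x(a) = -6*(-4 + a) = 24 - 6*a)
h(Z, D) = 30
-5*h(m(3), x(6)) = -5*30 = -150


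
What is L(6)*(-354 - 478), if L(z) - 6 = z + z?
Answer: -14976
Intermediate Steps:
L(z) = 6 + 2*z (L(z) = 6 + (z + z) = 6 + 2*z)
L(6)*(-354 - 478) = (6 + 2*6)*(-354 - 478) = (6 + 12)*(-832) = 18*(-832) = -14976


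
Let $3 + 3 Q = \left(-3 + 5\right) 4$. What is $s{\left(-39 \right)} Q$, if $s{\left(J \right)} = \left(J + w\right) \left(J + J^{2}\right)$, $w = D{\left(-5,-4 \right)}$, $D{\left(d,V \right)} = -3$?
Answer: $-103740$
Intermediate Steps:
$Q = \frac{5}{3}$ ($Q = -1 + \frac{\left(-3 + 5\right) 4}{3} = -1 + \frac{2 \cdot 4}{3} = -1 + \frac{1}{3} \cdot 8 = -1 + \frac{8}{3} = \frac{5}{3} \approx 1.6667$)
$w = -3$
$s{\left(J \right)} = \left(-3 + J\right) \left(J + J^{2}\right)$ ($s{\left(J \right)} = \left(J - 3\right) \left(J + J^{2}\right) = \left(-3 + J\right) \left(J + J^{2}\right)$)
$s{\left(-39 \right)} Q = - 39 \left(-3 + \left(-39\right)^{2} - -78\right) \frac{5}{3} = - 39 \left(-3 + 1521 + 78\right) \frac{5}{3} = \left(-39\right) 1596 \cdot \frac{5}{3} = \left(-62244\right) \frac{5}{3} = -103740$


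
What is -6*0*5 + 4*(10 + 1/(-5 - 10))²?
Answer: 88804/225 ≈ 394.68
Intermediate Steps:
-6*0*5 + 4*(10 + 1/(-5 - 10))² = 0*5 + 4*(10 + 1/(-15))² = 0 + 4*(10 - 1/15)² = 0 + 4*(149/15)² = 0 + 4*(22201/225) = 0 + 88804/225 = 88804/225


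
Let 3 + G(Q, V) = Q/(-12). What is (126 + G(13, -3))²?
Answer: 2140369/144 ≈ 14864.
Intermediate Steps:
G(Q, V) = -3 - Q/12 (G(Q, V) = -3 + Q/(-12) = -3 + Q*(-1/12) = -3 - Q/12)
(126 + G(13, -3))² = (126 + (-3 - 1/12*13))² = (126 + (-3 - 13/12))² = (126 - 49/12)² = (1463/12)² = 2140369/144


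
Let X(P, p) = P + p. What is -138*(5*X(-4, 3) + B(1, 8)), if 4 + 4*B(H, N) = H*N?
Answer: 552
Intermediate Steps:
B(H, N) = -1 + H*N/4 (B(H, N) = -1 + (H*N)/4 = -1 + H*N/4)
-138*(5*X(-4, 3) + B(1, 8)) = -138*(5*(-4 + 3) + (-1 + (¼)*1*8)) = -138*(5*(-1) + (-1 + 2)) = -138*(-5 + 1) = -138*(-4) = 552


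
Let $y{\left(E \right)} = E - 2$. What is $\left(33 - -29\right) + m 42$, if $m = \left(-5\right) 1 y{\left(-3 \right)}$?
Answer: $1112$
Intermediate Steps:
$y{\left(E \right)} = -2 + E$
$m = 25$ ($m = \left(-5\right) 1 \left(-2 - 3\right) = \left(-5\right) \left(-5\right) = 25$)
$\left(33 - -29\right) + m 42 = \left(33 - -29\right) + 25 \cdot 42 = \left(33 + \left(-8 + 37\right)\right) + 1050 = \left(33 + 29\right) + 1050 = 62 + 1050 = 1112$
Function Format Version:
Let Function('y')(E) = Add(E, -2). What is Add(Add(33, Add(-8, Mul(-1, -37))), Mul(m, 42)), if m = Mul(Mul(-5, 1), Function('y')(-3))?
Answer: 1112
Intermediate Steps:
Function('y')(E) = Add(-2, E)
m = 25 (m = Mul(Mul(-5, 1), Add(-2, -3)) = Mul(-5, -5) = 25)
Add(Add(33, Add(-8, Mul(-1, -37))), Mul(m, 42)) = Add(Add(33, Add(-8, Mul(-1, -37))), Mul(25, 42)) = Add(Add(33, Add(-8, 37)), 1050) = Add(Add(33, 29), 1050) = Add(62, 1050) = 1112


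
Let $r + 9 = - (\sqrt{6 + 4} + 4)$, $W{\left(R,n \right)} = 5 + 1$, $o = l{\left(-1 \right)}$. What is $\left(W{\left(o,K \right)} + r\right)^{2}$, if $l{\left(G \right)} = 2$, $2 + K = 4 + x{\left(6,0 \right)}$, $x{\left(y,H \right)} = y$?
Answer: $\left(7 + \sqrt{10}\right)^{2} \approx 103.27$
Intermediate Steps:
$K = 8$ ($K = -2 + \left(4 + 6\right) = -2 + 10 = 8$)
$o = 2$
$W{\left(R,n \right)} = 6$
$r = -13 - \sqrt{10}$ ($r = -9 - \left(\sqrt{6 + 4} + 4\right) = -9 - \left(\sqrt{10} + 4\right) = -9 - \left(4 + \sqrt{10}\right) = -13 - \sqrt{10} \approx -16.162$)
$\left(W{\left(o,K \right)} + r\right)^{2} = \left(6 - \left(13 + \sqrt{10}\right)\right)^{2} = \left(-7 - \sqrt{10}\right)^{2}$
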